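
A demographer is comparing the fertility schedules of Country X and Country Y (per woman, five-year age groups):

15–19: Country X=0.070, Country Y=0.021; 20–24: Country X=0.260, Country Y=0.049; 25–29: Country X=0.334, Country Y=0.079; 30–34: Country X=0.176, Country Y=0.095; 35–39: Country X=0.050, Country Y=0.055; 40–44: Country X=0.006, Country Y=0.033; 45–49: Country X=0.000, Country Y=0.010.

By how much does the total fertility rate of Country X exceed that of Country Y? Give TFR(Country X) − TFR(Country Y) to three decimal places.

Country X:
  Sum of ASFRs = 0.070 + 0.260 + 0.334 + 0.176 + 0.050 + 0.006 + 0.000 = 0.896
  TFR = 5 × 0.896 = 4.48
Country Y:
  Sum of ASFRs = 0.021 + 0.049 + 0.079 + 0.095 + 0.055 + 0.033 + 0.010 = 0.342
  TFR = 5 × 0.342 = 1.71
Difference = 4.48 − 1.71 = 2.77

2.770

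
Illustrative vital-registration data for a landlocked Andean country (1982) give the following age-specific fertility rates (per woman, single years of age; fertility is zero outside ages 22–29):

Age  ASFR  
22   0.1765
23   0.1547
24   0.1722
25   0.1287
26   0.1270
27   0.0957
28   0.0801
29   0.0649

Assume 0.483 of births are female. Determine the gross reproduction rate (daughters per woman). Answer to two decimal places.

Proportion female at birth = 0.483.
Sum of ASFRs = 0.1765 + 0.1547 + 0.1722 + 0.1287 + 0.1270 + 0.0957 + 0.0801 + 0.0649 = 0.9998
TFR = 0.9998
GRR = 0.483 × 0.9998 = 0.48290

0.48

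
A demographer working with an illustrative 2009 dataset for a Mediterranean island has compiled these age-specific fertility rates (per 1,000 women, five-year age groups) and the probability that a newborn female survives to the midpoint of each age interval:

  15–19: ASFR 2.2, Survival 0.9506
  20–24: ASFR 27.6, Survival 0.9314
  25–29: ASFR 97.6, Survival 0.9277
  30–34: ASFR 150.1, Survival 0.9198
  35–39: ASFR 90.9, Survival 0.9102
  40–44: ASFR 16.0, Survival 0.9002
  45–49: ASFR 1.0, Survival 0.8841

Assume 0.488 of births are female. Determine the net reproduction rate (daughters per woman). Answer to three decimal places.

Proportion female at birth = 0.488.
Each age group contributes 5 × ASFR × survival:
  15–19: 5 × 2.2/1000 × 0.9506 = 0.01046
  20–24: 5 × 27.6/1000 × 0.9314 = 0.12853
  25–29: 5 × 97.6/1000 × 0.9277 = 0.45272
  30–34: 5 × 150.1/1000 × 0.9198 = 0.69031
  35–39: 5 × 90.9/1000 × 0.9102 = 0.41369
  40–44: 5 × 16.0/1000 × 0.9002 = 0.07202
  45–49: 5 × 1.0/1000 × 0.8841 = 0.00442
Sum = 1.77215
NRR = 0.488 × 1.77215 = 0.86481

0.865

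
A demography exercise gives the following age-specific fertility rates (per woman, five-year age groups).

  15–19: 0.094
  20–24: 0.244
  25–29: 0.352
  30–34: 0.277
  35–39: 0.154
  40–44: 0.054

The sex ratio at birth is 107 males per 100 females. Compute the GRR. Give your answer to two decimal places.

Proportion female at birth = 100 / (100 + 107) = 0.48309.
Sum of ASFRs = 0.094 + 0.244 + 0.352 + 0.277 + 0.154 + 0.054 = 1.175
TFR = 5 × 1.175 = 5.875
GRR = 0.48309 × 5.875 = 2.83815

2.84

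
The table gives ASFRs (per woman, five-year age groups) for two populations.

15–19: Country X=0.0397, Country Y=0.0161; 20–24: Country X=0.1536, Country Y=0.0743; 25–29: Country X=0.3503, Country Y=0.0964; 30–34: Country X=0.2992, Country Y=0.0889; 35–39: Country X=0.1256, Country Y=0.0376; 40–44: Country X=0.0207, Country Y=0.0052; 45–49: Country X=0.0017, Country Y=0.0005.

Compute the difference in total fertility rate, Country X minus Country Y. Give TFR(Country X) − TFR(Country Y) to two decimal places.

3.36

Country X:
  Sum of ASFRs = 0.0397 + 0.1536 + 0.3503 + 0.2992 + 0.1256 + 0.0207 + 0.0017 = 0.9908
  TFR = 5 × 0.9908 = 4.954
Country Y:
  Sum of ASFRs = 0.0161 + 0.0743 + 0.0964 + 0.0889 + 0.0376 + 0.0052 + 0.0005 = 0.3190
  TFR = 5 × 0.3190 = 1.595
Difference = 4.954 − 1.595 = 3.359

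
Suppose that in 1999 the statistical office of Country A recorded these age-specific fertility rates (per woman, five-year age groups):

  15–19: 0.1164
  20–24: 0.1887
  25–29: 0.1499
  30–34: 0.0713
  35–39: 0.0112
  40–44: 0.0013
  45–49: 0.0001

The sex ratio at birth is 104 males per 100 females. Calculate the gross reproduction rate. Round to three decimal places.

Proportion female at birth = 100 / (100 + 104) = 0.49020.
Sum of ASFRs = 0.1164 + 0.1887 + 0.1499 + 0.0713 + 0.0112 + 0.0013 + 0.0001 = 0.5389
TFR = 5 × 0.5389 = 2.6945
GRR = 0.49020 × 2.6945 = 1.32084

1.321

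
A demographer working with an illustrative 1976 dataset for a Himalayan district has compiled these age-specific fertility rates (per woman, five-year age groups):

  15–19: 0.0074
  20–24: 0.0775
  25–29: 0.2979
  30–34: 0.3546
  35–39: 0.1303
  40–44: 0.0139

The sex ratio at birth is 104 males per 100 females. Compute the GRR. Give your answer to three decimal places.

2.161

Proportion female at birth = 100 / (100 + 104) = 0.49020.
Sum of ASFRs = 0.0074 + 0.0775 + 0.2979 + 0.3546 + 0.1303 + 0.0139 = 0.8816
TFR = 5 × 0.8816 = 4.408
GRR = 0.49020 × 4.408 = 2.16080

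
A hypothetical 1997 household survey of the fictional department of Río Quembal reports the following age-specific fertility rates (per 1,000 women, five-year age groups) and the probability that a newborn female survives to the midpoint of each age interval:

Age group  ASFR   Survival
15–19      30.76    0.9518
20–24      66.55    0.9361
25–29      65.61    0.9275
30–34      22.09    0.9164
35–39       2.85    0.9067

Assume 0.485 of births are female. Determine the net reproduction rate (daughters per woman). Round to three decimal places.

Proportion female at birth = 0.485.
Survival-weighted fertility by age (5·fₓ·Sₓ):
  15–19: 5 × 30.76/1000 × 0.9518 = 0.14639
  20–24: 5 × 66.55/1000 × 0.9361 = 0.31149
  25–29: 5 × 65.61/1000 × 0.9275 = 0.30427
  30–34: 5 × 22.09/1000 × 0.9164 = 0.10122
  35–39: 5 × 2.85/1000 × 0.9067 = 0.01292
Sum = 0.87629
NRR = 0.485 × 0.87629 = 0.42500

0.425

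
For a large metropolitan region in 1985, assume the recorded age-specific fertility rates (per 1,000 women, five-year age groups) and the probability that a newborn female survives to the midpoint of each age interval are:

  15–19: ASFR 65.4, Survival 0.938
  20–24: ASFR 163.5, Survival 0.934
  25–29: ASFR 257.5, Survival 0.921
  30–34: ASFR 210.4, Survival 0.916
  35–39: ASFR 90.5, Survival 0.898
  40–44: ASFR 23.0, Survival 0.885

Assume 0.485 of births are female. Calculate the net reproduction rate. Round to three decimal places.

1.808

Proportion female at birth = 0.485.
Each age group contributes 5 × ASFR × survival:
  15–19: 5 × 65.4/1000 × 0.938 = 0.30673
  20–24: 5 × 163.5/1000 × 0.934 = 0.76355
  25–29: 5 × 257.5/1000 × 0.921 = 1.18579
  30–34: 5 × 210.4/1000 × 0.916 = 0.96363
  35–39: 5 × 90.5/1000 × 0.898 = 0.40635
  40–44: 5 × 23.0/1000 × 0.885 = 0.10178
Sum = 3.72783
NRR = 0.485 × 3.72783 = 1.80800
An NRR exceeding 1 indicates intrinsic growth under these rates.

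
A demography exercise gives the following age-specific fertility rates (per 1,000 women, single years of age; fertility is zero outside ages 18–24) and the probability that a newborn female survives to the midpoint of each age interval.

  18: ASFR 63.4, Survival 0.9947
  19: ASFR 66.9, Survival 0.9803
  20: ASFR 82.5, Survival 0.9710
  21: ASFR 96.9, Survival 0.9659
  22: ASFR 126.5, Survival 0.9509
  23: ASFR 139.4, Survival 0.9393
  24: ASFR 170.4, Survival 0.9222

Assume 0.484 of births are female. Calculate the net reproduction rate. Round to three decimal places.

Proportion female at birth = 0.484.
Each age group contributes 1 × ASFR × survival:
  18: 1 × 63.4/1000 × 0.9947 = 0.06306
  19: 1 × 66.9/1000 × 0.9803 = 0.06558
  20: 1 × 82.5/1000 × 0.9710 = 0.08011
  21: 1 × 96.9/1000 × 0.9659 = 0.09360
  22: 1 × 126.5/1000 × 0.9509 = 0.12029
  23: 1 × 139.4/1000 × 0.9393 = 0.13094
  24: 1 × 170.4/1000 × 0.9222 = 0.15714
Sum = 0.71072
NRR = 0.484 × 0.71072 = 0.34399
An NRR under 1 implies long-run decline under these rates.

0.344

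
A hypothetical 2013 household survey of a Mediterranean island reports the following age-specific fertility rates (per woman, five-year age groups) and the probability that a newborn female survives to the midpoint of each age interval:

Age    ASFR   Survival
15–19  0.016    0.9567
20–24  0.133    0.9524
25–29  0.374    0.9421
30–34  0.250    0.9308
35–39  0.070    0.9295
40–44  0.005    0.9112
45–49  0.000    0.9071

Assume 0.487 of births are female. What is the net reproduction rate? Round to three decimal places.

Proportion female at birth = 0.487.
Weighting each age-specific rate by interval width and survival:
  15–19: 5 × 0.016 × 0.9567 = 0.07654
  20–24: 5 × 0.133 × 0.9524 = 0.63335
  25–29: 5 × 0.374 × 0.9421 = 1.76173
  30–34: 5 × 0.250 × 0.9308 = 1.16350
  35–39: 5 × 0.070 × 0.9295 = 0.32533
  40–44: 5 × 0.005 × 0.9112 = 0.02278
  45–49: 5 × 0.000 × 0.9071 = 0.00000
Sum = 3.98323
NRR = 0.487 × 3.98323 = 1.93983

1.940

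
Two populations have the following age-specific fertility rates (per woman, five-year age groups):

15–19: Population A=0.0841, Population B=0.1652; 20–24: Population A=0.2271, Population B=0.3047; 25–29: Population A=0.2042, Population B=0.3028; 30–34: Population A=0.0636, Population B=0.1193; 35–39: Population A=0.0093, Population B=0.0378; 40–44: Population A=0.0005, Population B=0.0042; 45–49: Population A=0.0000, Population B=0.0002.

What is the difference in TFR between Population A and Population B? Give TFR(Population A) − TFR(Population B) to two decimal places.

-1.73

Population A:
  Sum of ASFRs = 0.0841 + 0.2271 + 0.2042 + 0.0636 + 0.0093 + 0.0005 + 0.0000 = 0.5888
  TFR = 5 × 0.5888 = 2.944
Population B:
  Sum of ASFRs = 0.1652 + 0.3047 + 0.3028 + 0.1193 + 0.0378 + 0.0042 + 0.0002 = 0.9342
  TFR = 5 × 0.9342 = 4.671
Difference = 2.944 − 4.671 = -1.727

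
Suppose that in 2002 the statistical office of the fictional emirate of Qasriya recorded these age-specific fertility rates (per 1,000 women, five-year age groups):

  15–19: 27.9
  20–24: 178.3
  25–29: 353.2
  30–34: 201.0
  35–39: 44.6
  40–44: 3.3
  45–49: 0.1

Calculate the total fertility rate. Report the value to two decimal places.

Sum of ASFRs = 27.9 + 178.3 + 353.2 + 201.0 + 44.6 + 3.3 + 0.1 = 808.4
TFR = 5 × 808.4 / 1000 = 4.042

4.04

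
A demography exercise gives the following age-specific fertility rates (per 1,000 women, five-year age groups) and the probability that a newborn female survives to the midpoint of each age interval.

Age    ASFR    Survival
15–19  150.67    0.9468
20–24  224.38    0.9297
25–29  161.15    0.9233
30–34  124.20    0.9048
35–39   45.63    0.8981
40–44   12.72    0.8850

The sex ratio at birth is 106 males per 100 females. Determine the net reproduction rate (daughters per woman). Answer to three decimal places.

Proportion female at birth = 100 / (100 + 106) = 0.48544.
Each age group contributes 5 × ASFR × survival:
  15–19: 5 × 150.67/1000 × 0.9468 = 0.71327
  20–24: 5 × 224.38/1000 × 0.9297 = 1.04303
  25–29: 5 × 161.15/1000 × 0.9233 = 0.74395
  30–34: 5 × 124.20/1000 × 0.9048 = 0.56188
  35–39: 5 × 45.63/1000 × 0.8981 = 0.20490
  40–44: 5 × 12.72/1000 × 0.8850 = 0.05629
Sum = 3.32332
NRR = 0.48544 × 3.32332 = 1.61327

1.613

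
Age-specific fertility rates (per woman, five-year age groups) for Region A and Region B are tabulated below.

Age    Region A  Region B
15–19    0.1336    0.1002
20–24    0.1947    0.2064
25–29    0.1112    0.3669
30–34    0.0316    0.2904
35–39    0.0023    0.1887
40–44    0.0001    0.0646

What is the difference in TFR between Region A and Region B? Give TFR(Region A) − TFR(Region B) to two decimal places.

Region A:
  Sum of ASFRs = 0.1336 + 0.1947 + 0.1112 + 0.0316 + 0.0023 + 0.0001 = 0.4735
  TFR = 5 × 0.4735 = 2.3675
Region B:
  Sum of ASFRs = 0.1002 + 0.2064 + 0.3669 + 0.2904 + 0.1887 + 0.0646 = 1.2172
  TFR = 5 × 1.2172 = 6.086
Difference = 2.3675 − 6.086 = -3.7185

-3.72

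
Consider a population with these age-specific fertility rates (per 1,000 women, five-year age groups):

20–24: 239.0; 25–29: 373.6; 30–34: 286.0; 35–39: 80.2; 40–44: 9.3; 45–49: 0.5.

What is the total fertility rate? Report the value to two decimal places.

Sum of ASFRs = 239.0 + 373.6 + 286.0 + 80.2 + 9.3 + 0.5 = 988.6
TFR = 5 × 988.6 / 1000 = 4.943

4.94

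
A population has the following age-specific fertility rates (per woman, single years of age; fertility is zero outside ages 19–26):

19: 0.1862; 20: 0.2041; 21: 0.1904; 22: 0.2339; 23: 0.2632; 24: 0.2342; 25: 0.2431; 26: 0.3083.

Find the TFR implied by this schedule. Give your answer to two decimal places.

Sum of ASFRs = 0.1862 + 0.2041 + 0.1904 + 0.2339 + 0.2632 + 0.2342 + 0.2431 + 0.3083 = 1.8634
TFR = 1.8634

1.86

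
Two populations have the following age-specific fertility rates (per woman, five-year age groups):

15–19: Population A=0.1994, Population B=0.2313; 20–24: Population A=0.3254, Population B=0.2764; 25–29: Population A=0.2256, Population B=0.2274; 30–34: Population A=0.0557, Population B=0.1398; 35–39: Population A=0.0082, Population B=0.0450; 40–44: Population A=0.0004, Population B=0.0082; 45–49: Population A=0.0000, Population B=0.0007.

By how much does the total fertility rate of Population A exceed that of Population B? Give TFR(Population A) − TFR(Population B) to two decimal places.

Population A:
  Sum of ASFRs = 0.1994 + 0.3254 + 0.2256 + 0.0557 + 0.0082 + 0.0004 + 0.0000 = 0.8147
  TFR = 5 × 0.8147 = 4.0735
Population B:
  Sum of ASFRs = 0.2313 + 0.2764 + 0.2274 + 0.1398 + 0.0450 + 0.0082 + 0.0007 = 0.9288
  TFR = 5 × 0.9288 = 4.644
Difference = 4.0735 − 4.644 = -0.5705

-0.57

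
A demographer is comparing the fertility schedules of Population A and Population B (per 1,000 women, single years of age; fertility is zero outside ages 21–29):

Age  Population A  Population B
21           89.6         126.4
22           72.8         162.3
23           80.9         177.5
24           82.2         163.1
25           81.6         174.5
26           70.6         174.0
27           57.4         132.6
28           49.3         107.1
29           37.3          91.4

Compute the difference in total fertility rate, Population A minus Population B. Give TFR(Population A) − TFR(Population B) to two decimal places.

-0.69

Population A:
  Sum of ASFRs = 89.6 + 72.8 + 80.9 + 82.2 + 81.6 + 70.6 + 57.4 + 49.3 + 37.3 = 621.7
  TFR = 621.7 / 1000 = 0.6217
Population B:
  Sum of ASFRs = 126.4 + 162.3 + 177.5 + 163.1 + 174.5 + 174.0 + 132.6 + 107.1 + 91.4 = 1308.9
  TFR = 1308.9 / 1000 = 1.3089
Difference = 0.6217 − 1.3089 = -0.6872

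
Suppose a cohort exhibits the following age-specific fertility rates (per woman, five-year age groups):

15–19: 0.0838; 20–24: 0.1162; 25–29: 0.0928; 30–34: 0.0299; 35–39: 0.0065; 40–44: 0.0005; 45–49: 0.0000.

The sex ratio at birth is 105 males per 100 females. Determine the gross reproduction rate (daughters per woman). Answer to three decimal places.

0.804

Proportion female at birth = 100 / (100 + 105) = 0.48780.
Sum of ASFRs = 0.0838 + 0.1162 + 0.0928 + 0.0299 + 0.0065 + 0.0005 + 0.0000 = 0.3297
TFR = 5 × 0.3297 = 1.6485
GRR = 0.48780 × 1.6485 = 0.80414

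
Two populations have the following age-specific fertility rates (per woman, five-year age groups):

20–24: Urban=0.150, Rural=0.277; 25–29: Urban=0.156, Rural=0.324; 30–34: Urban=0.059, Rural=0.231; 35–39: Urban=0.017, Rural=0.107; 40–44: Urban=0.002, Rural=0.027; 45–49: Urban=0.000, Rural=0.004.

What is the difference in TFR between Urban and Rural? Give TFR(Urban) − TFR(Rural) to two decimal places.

Urban:
  Sum of ASFRs = 0.150 + 0.156 + 0.059 + 0.017 + 0.002 + 0.000 = 0.384
  TFR = 5 × 0.384 = 1.92
Rural:
  Sum of ASFRs = 0.277 + 0.324 + 0.231 + 0.107 + 0.027 + 0.004 = 0.970
  TFR = 5 × 0.970 = 4.85
Difference = 1.92 − 4.85 = -2.93

-2.93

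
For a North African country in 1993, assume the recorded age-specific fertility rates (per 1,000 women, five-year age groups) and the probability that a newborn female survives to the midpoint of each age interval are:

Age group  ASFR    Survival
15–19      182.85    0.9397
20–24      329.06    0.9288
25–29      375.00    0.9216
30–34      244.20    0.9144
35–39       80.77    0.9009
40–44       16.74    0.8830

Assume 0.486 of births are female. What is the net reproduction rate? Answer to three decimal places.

Proportion female at birth = 0.486.
Weighting each age-specific rate by interval width and survival:
  15–19: 5 × 182.85/1000 × 0.9397 = 0.85912
  20–24: 5 × 329.06/1000 × 0.9288 = 1.52815
  25–29: 5 × 375.00/1000 × 0.9216 = 1.72800
  30–34: 5 × 244.20/1000 × 0.9144 = 1.11648
  35–39: 5 × 80.77/1000 × 0.9009 = 0.36383
  40–44: 5 × 16.74/1000 × 0.8830 = 0.07391
Sum = 5.66949
NRR = 0.486 × 5.66949 = 2.75537
With NRR above 1 the population is above replacement fertility.

2.755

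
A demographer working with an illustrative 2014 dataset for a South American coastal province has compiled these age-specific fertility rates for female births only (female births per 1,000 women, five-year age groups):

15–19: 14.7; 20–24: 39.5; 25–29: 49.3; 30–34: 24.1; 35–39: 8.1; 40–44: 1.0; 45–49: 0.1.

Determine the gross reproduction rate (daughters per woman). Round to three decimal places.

Sum of female ASFRs = 14.7 + 39.5 + 49.3 + 24.1 + 8.1 + 1.0 + 0.1 = 136.8
GRR = 5 × 136.8 / 1000 = 0.684

0.684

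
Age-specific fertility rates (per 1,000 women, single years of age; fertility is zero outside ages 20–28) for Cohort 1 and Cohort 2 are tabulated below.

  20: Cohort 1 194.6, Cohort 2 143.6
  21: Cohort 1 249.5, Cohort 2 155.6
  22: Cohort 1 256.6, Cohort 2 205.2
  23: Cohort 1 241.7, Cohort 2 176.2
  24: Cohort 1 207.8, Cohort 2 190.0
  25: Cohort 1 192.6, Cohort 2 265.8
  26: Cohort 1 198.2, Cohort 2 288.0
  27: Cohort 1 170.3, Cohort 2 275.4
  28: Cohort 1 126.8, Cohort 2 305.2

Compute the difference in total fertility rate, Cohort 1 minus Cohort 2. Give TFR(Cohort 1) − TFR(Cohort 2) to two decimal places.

Cohort 1:
  Sum of ASFRs = 194.6 + 249.5 + 256.6 + 241.7 + 207.8 + 192.6 + 198.2 + 170.3 + 126.8 = 1838.1
  TFR = 1838.1 / 1000 = 1.8381
Cohort 2:
  Sum of ASFRs = 143.6 + 155.6 + 205.2 + 176.2 + 190.0 + 265.8 + 288.0 + 275.4 + 305.2 = 2005.0
  TFR = 2005.0 / 1000 = 2.005
Difference = 1.8381 − 2.005 = -0.1669

-0.17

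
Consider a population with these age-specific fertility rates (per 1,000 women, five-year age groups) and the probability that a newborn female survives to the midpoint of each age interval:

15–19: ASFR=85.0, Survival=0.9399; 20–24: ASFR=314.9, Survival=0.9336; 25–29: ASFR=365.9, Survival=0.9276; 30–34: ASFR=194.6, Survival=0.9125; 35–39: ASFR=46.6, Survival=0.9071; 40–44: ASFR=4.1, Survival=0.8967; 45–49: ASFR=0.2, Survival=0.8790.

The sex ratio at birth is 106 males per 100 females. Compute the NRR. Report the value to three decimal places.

2.274

Proportion female at birth = 100 / (100 + 106) = 0.48544.
Survival-weighted fertility by age (5·fₓ·Sₓ):
  15–19: 5 × 85.0/1000 × 0.9399 = 0.39946
  20–24: 5 × 314.9/1000 × 0.9336 = 1.46995
  25–29: 5 × 365.9/1000 × 0.9276 = 1.69704
  30–34: 5 × 194.6/1000 × 0.9125 = 0.88786
  35–39: 5 × 46.6/1000 × 0.9071 = 0.21135
  40–44: 5 × 4.1/1000 × 0.8967 = 0.01838
  45–49: 5 × 0.2/1000 × 0.8790 = 0.00088
Sum = 4.68492
NRR = 0.48544 × 4.68492 = 2.27425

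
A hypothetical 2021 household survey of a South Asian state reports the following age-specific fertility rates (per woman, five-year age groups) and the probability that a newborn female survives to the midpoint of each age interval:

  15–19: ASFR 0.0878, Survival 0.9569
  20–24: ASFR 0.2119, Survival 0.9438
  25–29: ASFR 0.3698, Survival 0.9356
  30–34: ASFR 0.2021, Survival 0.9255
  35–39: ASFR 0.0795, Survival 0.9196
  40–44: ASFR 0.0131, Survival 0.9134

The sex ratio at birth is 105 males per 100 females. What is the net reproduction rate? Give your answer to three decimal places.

2.200

Proportion female at birth = 100 / (100 + 105) = 0.48780.
Each age group contributes 5 × ASFR × survival:
  15–19: 5 × 0.0878 × 0.9569 = 0.42008
  20–24: 5 × 0.2119 × 0.9438 = 0.99996
  25–29: 5 × 0.3698 × 0.9356 = 1.72992
  30–34: 5 × 0.2021 × 0.9255 = 0.93522
  35–39: 5 × 0.0795 × 0.9196 = 0.36554
  40–44: 5 × 0.0131 × 0.9134 = 0.05983
Sum = 4.51055
NRR = 0.48780 × 4.51055 = 2.20025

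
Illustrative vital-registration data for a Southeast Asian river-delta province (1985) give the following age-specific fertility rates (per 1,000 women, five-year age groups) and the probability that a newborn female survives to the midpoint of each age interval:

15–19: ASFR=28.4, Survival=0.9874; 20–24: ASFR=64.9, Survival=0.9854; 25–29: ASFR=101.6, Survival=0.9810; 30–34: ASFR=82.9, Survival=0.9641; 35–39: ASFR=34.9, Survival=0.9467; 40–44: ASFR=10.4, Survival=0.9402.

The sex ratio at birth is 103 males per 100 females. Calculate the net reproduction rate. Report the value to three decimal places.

Proportion female at birth = 100 / (100 + 103) = 0.49261.
Each age group contributes 5 × ASFR × survival:
  15–19: 5 × 28.4/1000 × 0.9874 = 0.14021
  20–24: 5 × 64.9/1000 × 0.9854 = 0.31976
  25–29: 5 × 101.6/1000 × 0.9810 = 0.49835
  30–34: 5 × 82.9/1000 × 0.9641 = 0.39962
  35–39: 5 × 34.9/1000 × 0.9467 = 0.16520
  40–44: 5 × 10.4/1000 × 0.9402 = 0.04889
Sum = 1.57203
NRR = 0.49261 × 1.57203 = 0.77440
An NRR under 1 implies long-run decline under these rates.

0.774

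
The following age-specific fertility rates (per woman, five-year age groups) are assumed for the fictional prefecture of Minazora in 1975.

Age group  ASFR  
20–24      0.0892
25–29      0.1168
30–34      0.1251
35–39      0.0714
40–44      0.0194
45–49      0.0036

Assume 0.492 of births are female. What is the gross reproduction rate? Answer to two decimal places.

1.05

Proportion female at birth = 0.492.
Sum of ASFRs = 0.0892 + 0.1168 + 0.1251 + 0.0714 + 0.0194 + 0.0036 = 0.4255
TFR = 5 × 0.4255 = 2.1275
GRR = 0.492 × 2.1275 = 1.04673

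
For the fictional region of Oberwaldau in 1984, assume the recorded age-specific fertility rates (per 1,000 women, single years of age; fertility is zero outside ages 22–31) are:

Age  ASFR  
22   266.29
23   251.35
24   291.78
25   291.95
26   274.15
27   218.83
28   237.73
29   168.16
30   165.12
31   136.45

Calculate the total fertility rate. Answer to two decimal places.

2.30

Sum of ASFRs = 266.29 + 251.35 + 291.78 + 291.95 + 274.15 + 218.83 + 237.73 + 168.16 + 165.12 + 136.45 = 2301.81
TFR = 2301.81 / 1000 = 2.30181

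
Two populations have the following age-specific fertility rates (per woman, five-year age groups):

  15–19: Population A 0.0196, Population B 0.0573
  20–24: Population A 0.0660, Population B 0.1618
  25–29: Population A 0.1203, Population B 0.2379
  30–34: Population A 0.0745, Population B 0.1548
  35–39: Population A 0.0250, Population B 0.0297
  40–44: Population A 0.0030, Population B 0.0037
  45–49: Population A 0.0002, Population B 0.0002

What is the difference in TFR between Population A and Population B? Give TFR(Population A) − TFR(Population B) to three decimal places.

Population A:
  Sum of ASFRs = 0.0196 + 0.0660 + 0.1203 + 0.0745 + 0.0250 + 0.0030 + 0.0002 = 0.3086
  TFR = 5 × 0.3086 = 1.543
Population B:
  Sum of ASFRs = 0.0573 + 0.1618 + 0.2379 + 0.1548 + 0.0297 + 0.0037 + 0.0002 = 0.6454
  TFR = 5 × 0.6454 = 3.227
Difference = 1.543 − 3.227 = -1.684

-1.684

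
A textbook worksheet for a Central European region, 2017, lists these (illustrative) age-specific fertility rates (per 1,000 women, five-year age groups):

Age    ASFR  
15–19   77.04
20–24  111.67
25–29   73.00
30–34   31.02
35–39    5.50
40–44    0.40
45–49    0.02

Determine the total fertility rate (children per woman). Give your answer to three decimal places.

1.493

Sum of ASFRs = 77.04 + 111.67 + 73.00 + 31.02 + 5.50 + 0.40 + 0.02 = 298.65
TFR = 5 × 298.65 / 1000 = 1.49325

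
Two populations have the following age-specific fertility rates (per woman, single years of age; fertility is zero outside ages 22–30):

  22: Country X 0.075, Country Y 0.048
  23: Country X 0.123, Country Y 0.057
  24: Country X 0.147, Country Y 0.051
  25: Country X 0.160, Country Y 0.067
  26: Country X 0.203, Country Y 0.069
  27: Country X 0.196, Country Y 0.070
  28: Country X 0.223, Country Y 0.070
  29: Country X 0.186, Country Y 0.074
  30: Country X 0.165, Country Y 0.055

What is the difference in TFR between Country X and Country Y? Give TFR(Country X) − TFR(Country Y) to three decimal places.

Country X:
  Sum of ASFRs = 0.075 + 0.123 + 0.147 + 0.160 + 0.203 + 0.196 + 0.223 + 0.186 + 0.165 = 1.478
  TFR = 1.478
Country Y:
  Sum of ASFRs = 0.048 + 0.057 + 0.051 + 0.067 + 0.069 + 0.070 + 0.070 + 0.074 + 0.055 = 0.561
  TFR = 0.561
Difference = 1.478 − 0.561 = 0.917

0.917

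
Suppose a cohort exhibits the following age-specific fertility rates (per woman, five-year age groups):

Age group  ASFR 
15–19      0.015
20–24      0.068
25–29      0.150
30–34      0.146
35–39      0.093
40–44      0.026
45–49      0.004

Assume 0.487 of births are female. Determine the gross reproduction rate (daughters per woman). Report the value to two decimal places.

1.22

Proportion female at birth = 0.487.
Sum of ASFRs = 0.015 + 0.068 + 0.150 + 0.146 + 0.093 + 0.026 + 0.004 = 0.502
TFR = 5 × 0.502 = 2.51
GRR = 0.487 × 2.51 = 1.22237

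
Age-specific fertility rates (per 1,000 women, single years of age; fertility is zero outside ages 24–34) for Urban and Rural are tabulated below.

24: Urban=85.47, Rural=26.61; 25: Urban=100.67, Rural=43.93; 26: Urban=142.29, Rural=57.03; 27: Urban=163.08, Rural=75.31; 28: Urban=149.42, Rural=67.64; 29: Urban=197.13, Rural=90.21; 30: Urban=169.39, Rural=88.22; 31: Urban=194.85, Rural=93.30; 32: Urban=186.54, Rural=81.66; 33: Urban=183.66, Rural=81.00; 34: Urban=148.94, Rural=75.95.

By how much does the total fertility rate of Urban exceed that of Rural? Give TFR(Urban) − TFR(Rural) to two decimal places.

Urban:
  Sum of ASFRs = 85.47 + 100.67 + 142.29 + 163.08 + 149.42 + 197.13 + 169.39 + 194.85 + 186.54 + 183.66 + 148.94 = 1721.44
  TFR = 1721.44 / 1000 = 1.72144
Rural:
  Sum of ASFRs = 26.61 + 43.93 + 57.03 + 75.31 + 67.64 + 90.21 + 88.22 + 93.30 + 81.66 + 81.00 + 75.95 = 780.86
  TFR = 780.86 / 1000 = 0.78086
Difference = 1.72144 − 0.78086 = 0.94058

0.94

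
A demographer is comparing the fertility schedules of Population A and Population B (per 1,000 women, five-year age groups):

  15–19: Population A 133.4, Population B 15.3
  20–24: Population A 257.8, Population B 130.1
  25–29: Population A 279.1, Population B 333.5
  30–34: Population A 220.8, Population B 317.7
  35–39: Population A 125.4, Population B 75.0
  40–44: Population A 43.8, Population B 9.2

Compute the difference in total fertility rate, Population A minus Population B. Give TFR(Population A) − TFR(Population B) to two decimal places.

0.90

Population A:
  Sum of ASFRs = 133.4 + 257.8 + 279.1 + 220.8 + 125.4 + 43.8 = 1060.3
  TFR = 5 × 1060.3 / 1000 = 5.3015
Population B:
  Sum of ASFRs = 15.3 + 130.1 + 333.5 + 317.7 + 75.0 + 9.2 = 880.8
  TFR = 5 × 880.8 / 1000 = 4.404
Difference = 5.3015 − 4.404 = 0.8975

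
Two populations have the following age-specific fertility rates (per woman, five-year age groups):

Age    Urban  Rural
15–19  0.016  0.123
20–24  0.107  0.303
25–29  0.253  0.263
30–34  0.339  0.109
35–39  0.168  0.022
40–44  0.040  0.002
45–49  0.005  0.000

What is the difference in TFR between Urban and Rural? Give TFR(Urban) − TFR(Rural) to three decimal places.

0.530

Urban:
  Sum of ASFRs = 0.016 + 0.107 + 0.253 + 0.339 + 0.168 + 0.040 + 0.005 = 0.928
  TFR = 5 × 0.928 = 4.64
Rural:
  Sum of ASFRs = 0.123 + 0.303 + 0.263 + 0.109 + 0.022 + 0.002 + 0.000 = 0.822
  TFR = 5 × 0.822 = 4.11
Difference = 4.64 − 4.11 = 0.53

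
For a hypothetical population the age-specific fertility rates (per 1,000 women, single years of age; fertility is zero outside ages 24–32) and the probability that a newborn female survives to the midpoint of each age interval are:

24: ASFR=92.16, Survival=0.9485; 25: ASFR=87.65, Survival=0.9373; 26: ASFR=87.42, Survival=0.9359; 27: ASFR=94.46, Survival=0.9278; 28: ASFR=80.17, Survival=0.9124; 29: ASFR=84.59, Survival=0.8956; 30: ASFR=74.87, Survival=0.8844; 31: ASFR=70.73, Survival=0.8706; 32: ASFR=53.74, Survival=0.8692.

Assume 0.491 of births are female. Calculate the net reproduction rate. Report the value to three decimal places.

0.325

Proportion female at birth = 0.491.
Survival-weighted fertility by age (1·fₓ·Sₓ):
  24: 1 × 92.16/1000 × 0.9485 = 0.08741
  25: 1 × 87.65/1000 × 0.9373 = 0.08215
  26: 1 × 87.42/1000 × 0.9359 = 0.08182
  27: 1 × 94.46/1000 × 0.9278 = 0.08764
  28: 1 × 80.17/1000 × 0.9124 = 0.07315
  29: 1 × 84.59/1000 × 0.8956 = 0.07576
  30: 1 × 74.87/1000 × 0.8844 = 0.06622
  31: 1 × 70.73/1000 × 0.8706 = 0.06158
  32: 1 × 53.74/1000 × 0.8692 = 0.04671
Sum = 0.66244
NRR = 0.491 × 0.66244 = 0.32526
NRR < 1, so the cohort does not fully replace itself.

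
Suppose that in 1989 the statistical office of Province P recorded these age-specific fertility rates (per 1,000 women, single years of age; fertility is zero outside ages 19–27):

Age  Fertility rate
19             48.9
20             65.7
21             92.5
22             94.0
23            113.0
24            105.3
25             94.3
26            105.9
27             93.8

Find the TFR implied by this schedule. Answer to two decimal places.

Sum of ASFRs = 48.9 + 65.7 + 92.5 + 94.0 + 113.0 + 105.3 + 94.3 + 105.9 + 93.8 = 813.4
TFR = 813.4 / 1000 = 0.8134

0.81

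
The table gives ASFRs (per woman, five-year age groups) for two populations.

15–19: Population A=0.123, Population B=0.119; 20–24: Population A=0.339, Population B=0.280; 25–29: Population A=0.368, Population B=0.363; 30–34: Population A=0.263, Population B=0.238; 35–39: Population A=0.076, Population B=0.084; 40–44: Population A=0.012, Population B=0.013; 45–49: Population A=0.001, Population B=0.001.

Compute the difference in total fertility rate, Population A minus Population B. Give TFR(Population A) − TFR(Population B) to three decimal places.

0.420

Population A:
  Sum of ASFRs = 0.123 + 0.339 + 0.368 + 0.263 + 0.076 + 0.012 + 0.001 = 1.182
  TFR = 5 × 1.182 = 5.91
Population B:
  Sum of ASFRs = 0.119 + 0.280 + 0.363 + 0.238 + 0.084 + 0.013 + 0.001 = 1.098
  TFR = 5 × 1.098 = 5.49
Difference = 5.91 − 5.49 = 0.42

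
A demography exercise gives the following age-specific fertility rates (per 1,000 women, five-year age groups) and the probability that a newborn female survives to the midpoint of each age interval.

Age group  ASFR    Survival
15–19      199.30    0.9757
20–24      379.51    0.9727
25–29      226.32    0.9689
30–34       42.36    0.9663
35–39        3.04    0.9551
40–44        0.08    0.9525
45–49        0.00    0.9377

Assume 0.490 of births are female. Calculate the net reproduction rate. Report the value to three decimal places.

2.026

Proportion female at birth = 0.490.
Each age group contributes 5 × ASFR × survival:
  15–19: 5 × 199.30/1000 × 0.9757 = 0.97229
  20–24: 5 × 379.51/1000 × 0.9727 = 1.84575
  25–29: 5 × 226.32/1000 × 0.9689 = 1.09641
  30–34: 5 × 42.36/1000 × 0.9663 = 0.20466
  35–39: 5 × 3.04/1000 × 0.9551 = 0.01452
  40–44: 5 × 0.08/1000 × 0.9525 = 0.00038
  45–49: 5 × 0.00/1000 × 0.9377 = 0.00000
Sum = 4.13401
NRR = 0.490 × 4.13401 = 2.02566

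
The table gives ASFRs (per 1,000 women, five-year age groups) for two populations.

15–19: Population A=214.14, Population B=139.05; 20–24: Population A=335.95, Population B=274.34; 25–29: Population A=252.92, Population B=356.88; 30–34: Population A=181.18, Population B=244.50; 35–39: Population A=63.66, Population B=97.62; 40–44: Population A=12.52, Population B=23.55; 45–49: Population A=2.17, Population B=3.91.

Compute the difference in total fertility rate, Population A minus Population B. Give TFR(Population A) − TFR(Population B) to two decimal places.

-0.39

Population A:
  Sum of ASFRs = 214.14 + 335.95 + 252.92 + 181.18 + 63.66 + 12.52 + 2.17 = 1062.54
  TFR = 5 × 1062.54 / 1000 = 5.3127
Population B:
  Sum of ASFRs = 139.05 + 274.34 + 356.88 + 244.50 + 97.62 + 23.55 + 3.91 = 1139.85
  TFR = 5 × 1139.85 / 1000 = 5.69925
Difference = 5.3127 − 5.69925 = -0.38655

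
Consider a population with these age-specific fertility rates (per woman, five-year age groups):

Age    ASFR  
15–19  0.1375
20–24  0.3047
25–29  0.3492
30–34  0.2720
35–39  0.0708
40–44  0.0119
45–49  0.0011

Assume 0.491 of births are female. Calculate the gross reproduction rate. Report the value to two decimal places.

2.82

Proportion female at birth = 0.491.
Sum of ASFRs = 0.1375 + 0.3047 + 0.3492 + 0.2720 + 0.0708 + 0.0119 + 0.0011 = 1.1472
TFR = 5 × 1.1472 = 5.736
GRR = 0.491 × 5.736 = 2.81638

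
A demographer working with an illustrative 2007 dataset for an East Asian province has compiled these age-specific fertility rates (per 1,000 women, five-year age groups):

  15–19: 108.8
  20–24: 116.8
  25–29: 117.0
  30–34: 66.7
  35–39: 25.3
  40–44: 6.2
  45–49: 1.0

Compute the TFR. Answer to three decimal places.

2.209

Sum of ASFRs = 108.8 + 116.8 + 117.0 + 66.7 + 25.3 + 6.2 + 1.0 = 441.8
TFR = 5 × 441.8 / 1000 = 2.209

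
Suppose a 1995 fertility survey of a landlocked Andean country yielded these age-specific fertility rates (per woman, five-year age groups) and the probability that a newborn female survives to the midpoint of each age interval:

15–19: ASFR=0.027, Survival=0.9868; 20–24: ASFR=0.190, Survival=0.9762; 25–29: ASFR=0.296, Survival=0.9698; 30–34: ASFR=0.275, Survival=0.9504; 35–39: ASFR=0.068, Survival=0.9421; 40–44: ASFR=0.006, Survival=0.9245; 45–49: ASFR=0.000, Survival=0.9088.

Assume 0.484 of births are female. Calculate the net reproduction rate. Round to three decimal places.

Proportion female at birth = 0.484.
Each age group contributes 5 × ASFR × survival:
  15–19: 5 × 0.027 × 0.9868 = 0.13322
  20–24: 5 × 0.190 × 0.9762 = 0.92739
  25–29: 5 × 0.296 × 0.9698 = 1.43530
  30–34: 5 × 0.275 × 0.9504 = 1.30680
  35–39: 5 × 0.068 × 0.9421 = 0.32031
  40–44: 5 × 0.006 × 0.9245 = 0.02774
  45–49: 5 × 0.000 × 0.9088 = 0.00000
Sum = 4.15076
NRR = 0.484 × 4.15076 = 2.00897

2.009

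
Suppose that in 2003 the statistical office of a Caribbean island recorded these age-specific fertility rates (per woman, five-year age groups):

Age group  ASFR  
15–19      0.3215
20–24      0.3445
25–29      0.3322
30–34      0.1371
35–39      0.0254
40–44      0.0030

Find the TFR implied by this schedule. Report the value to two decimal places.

5.82

Sum of ASFRs = 0.3215 + 0.3445 + 0.3322 + 0.1371 + 0.0254 + 0.0030 = 1.1637
TFR = 5 × 1.1637 = 5.8185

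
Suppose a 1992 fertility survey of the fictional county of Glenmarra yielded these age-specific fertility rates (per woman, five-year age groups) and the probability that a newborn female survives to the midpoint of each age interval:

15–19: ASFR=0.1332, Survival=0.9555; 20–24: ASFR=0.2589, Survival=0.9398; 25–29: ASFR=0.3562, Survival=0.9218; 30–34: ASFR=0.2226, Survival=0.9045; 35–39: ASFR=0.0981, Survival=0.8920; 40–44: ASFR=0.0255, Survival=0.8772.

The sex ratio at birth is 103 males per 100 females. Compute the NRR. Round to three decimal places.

2.488

Proportion female at birth = 100 / (100 + 103) = 0.49261.
Per-age-group product (5 × ASFR × survival probability):
  15–19: 5 × 0.1332 × 0.9555 = 0.63636
  20–24: 5 × 0.2589 × 0.9398 = 1.21657
  25–29: 5 × 0.3562 × 0.9218 = 1.64173
  30–34: 5 × 0.2226 × 0.9045 = 1.00671
  35–39: 5 × 0.0981 × 0.8920 = 0.43753
  40–44: 5 × 0.0255 × 0.8772 = 0.11184
Sum = 5.05074
NRR = 0.49261 × 5.05074 = 2.48805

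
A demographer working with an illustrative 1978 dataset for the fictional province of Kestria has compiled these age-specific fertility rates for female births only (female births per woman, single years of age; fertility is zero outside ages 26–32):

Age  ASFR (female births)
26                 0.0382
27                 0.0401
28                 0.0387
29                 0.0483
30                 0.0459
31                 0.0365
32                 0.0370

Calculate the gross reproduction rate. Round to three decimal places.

0.285

Sum of female ASFRs = 0.0382 + 0.0401 + 0.0387 + 0.0483 + 0.0459 + 0.0365 + 0.0370 = 0.2847
GRR = 0.2847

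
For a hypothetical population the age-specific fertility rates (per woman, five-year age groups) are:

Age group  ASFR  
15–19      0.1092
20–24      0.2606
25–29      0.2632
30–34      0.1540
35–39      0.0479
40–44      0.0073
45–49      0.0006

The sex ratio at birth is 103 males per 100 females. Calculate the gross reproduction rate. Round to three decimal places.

Proportion female at birth = 100 / (100 + 103) = 0.49261.
Sum of ASFRs = 0.1092 + 0.2606 + 0.2632 + 0.1540 + 0.0479 + 0.0073 + 0.0006 = 0.8428
TFR = 5 × 0.8428 = 4.214
GRR = 0.49261 × 4.214 = 2.07586

2.076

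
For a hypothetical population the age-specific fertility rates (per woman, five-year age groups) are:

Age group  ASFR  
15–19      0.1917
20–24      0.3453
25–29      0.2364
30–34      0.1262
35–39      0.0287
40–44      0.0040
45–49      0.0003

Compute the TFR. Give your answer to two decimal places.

4.66

Sum of ASFRs = 0.1917 + 0.3453 + 0.2364 + 0.1262 + 0.0287 + 0.0040 + 0.0003 = 0.9326
TFR = 5 × 0.9326 = 4.663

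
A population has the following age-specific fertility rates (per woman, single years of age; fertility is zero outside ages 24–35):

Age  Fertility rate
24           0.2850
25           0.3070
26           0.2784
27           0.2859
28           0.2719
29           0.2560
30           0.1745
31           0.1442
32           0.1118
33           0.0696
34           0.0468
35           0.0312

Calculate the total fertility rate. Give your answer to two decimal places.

2.26

Sum of ASFRs = 0.2850 + 0.3070 + 0.2784 + 0.2859 + 0.2719 + 0.2560 + 0.1745 + 0.1442 + 0.1118 + 0.0696 + 0.0468 + 0.0312 = 2.2623
TFR = 2.2623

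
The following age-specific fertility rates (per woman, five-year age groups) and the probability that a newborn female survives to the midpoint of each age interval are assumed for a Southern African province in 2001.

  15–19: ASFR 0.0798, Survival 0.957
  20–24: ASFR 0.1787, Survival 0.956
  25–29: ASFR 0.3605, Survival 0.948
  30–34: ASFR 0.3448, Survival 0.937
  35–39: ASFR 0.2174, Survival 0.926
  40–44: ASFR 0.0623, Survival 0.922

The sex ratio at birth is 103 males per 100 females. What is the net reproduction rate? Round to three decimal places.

Proportion female at birth = 100 / (100 + 103) = 0.49261.
Per-age-group product (5 × ASFR × survival probability):
  15–19: 5 × 0.0798 × 0.957 = 0.38184
  20–24: 5 × 0.1787 × 0.956 = 0.85419
  25–29: 5 × 0.3605 × 0.948 = 1.70877
  30–34: 5 × 0.3448 × 0.937 = 1.61539
  35–39: 5 × 0.2174 × 0.926 = 1.00656
  40–44: 5 × 0.0623 × 0.922 = 0.28720
Sum = 5.85395
NRR = 0.49261 × 5.85395 = 2.88371

2.884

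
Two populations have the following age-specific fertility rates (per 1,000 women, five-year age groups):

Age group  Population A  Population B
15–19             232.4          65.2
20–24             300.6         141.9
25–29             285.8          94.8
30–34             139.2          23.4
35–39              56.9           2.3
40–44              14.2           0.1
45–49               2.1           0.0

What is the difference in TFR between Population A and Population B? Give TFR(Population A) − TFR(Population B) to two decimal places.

3.52

Population A:
  Sum of ASFRs = 232.4 + 300.6 + 285.8 + 139.2 + 56.9 + 14.2 + 2.1 = 1031.2
  TFR = 5 × 1031.2 / 1000 = 5.156
Population B:
  Sum of ASFRs = 65.2 + 141.9 + 94.8 + 23.4 + 2.3 + 0.1 + 0.0 = 327.7
  TFR = 5 × 327.7 / 1000 = 1.6385
Difference = 5.156 − 1.6385 = 3.5175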